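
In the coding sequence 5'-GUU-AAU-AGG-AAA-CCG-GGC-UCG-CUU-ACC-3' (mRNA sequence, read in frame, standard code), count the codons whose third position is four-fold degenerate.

Codon 1 GUU (Val): third position 4-fold.
Codon 2 AAU (Asn): third position 2-fold.
Codon 3 AGG (Arg): third position 2-fold.
Codon 4 AAA (Lys): third position 2-fold.
Codon 5 CCG (Pro): third position 4-fold.
Codon 6 GGC (Gly): third position 4-fold.
Codon 7 UCG (Ser): third position 4-fold.
Codon 8 CUU (Leu): third position 4-fold.
Codon 9 ACC (Thr): third position 4-fold.
Four-fold degenerate third positions: 6.

6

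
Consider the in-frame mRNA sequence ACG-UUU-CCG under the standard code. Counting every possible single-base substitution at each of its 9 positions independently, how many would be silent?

7

Codon 1 (ACG, Thr): 3 synonymous substitutions.
Codon 2 (UUU, Phe): 1 synonymous substitution.
Codon 3 (CCG, Pro): 3 synonymous substitutions.
Total: 3 + 1 + 3 = 7.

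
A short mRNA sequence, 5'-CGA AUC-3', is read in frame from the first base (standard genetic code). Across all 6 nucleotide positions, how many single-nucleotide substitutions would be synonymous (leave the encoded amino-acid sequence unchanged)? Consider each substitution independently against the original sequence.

Codon 1 (CGA, Arg): 4 synonymous substitutions.
Codon 2 (AUC, Ile): 2 synonymous substitutions.
Total: 4 + 2 = 6.

6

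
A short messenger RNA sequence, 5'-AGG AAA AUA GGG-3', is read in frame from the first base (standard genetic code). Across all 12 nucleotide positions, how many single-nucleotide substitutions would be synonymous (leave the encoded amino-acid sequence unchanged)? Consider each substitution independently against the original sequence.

Codon 1 (AGG, Arg): 2 synonymous substitutions.
Codon 2 (AAA, Lys): 1 synonymous substitution.
Codon 3 (AUA, Ile): 2 synonymous substitutions.
Codon 4 (GGG, Gly): 3 synonymous substitutions.
Total: 2 + 1 + 2 + 3 = 8.

8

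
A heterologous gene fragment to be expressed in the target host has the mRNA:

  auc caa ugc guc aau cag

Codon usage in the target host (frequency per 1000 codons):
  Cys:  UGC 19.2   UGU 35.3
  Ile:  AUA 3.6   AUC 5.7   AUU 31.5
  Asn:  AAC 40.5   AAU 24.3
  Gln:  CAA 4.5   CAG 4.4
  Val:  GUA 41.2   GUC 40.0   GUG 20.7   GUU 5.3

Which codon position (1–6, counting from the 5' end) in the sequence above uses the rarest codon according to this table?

Codon 1 AUC (Ile): 5.7 per 1000.
Codon 2 CAA (Gln): 4.5 per 1000.
Codon 3 UGC (Cys): 19.2 per 1000.
Codon 4 GUC (Val): 40.0 per 1000.
Codon 5 AAU (Asn): 24.3 per 1000.
Codon 6 CAG (Gln): 4.4 per 1000.
Lowest frequency is 4.4 at codon 6.

6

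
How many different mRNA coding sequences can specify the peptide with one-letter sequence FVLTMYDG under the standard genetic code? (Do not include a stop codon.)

Phe: 2 codons.
Val: 4 codons.
Leu: 6 codons.
Thr: 4 codons.
Met: 1 codon.
Tyr: 2 codons.
Asp: 2 codons.
Gly: 4 codons.
2 × 4 × 6 × 4 × 1 × 2 × 2 × 4 = 3072.

3072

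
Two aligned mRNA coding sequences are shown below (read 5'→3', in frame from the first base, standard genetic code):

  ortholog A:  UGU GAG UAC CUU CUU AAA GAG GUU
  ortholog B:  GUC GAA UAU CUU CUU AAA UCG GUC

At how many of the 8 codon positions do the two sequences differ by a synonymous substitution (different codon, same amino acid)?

Codon 1: UGU Cys / GUC Val — nonsynonymous.
Codon 2: GAG Glu / GAA Glu — synonymous.
Codon 3: UAC Tyr / UAU Tyr — synonymous.
Codon 4: CUU Leu / CUU Leu — identical.
Codon 5: CUU Leu / CUU Leu — identical.
Codon 6: AAA Lys / AAA Lys — identical.
Codon 7: GAG Glu / UCG Ser — nonsynonymous.
Codon 8: GUU Val / GUC Val — synonymous.
Synonymous differences: 3.

3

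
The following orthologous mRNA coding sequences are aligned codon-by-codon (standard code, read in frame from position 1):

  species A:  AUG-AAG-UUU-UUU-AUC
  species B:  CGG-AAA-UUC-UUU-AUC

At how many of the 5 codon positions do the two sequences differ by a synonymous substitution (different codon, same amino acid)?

2

Codon 1: AUG Met / CGG Arg — nonsynonymous.
Codon 2: AAG Lys / AAA Lys — synonymous.
Codon 3: UUU Phe / UUC Phe — synonymous.
Codon 4: UUU Phe / UUU Phe — identical.
Codon 5: AUC Ile / AUC Ile — identical.
Synonymous differences: 2.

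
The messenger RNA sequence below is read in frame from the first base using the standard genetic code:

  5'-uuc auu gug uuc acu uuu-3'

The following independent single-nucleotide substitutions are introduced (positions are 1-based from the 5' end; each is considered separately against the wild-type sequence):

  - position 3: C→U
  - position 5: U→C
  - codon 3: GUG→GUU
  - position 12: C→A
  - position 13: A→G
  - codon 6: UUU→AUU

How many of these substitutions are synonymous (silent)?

Codon 1: UUC (Phe) → UUU (Phe) — synonymous.
Codon 2: AUU (Ile) → ACU (Thr) — missense.
Codon 3: GUG (Val) → GUU (Val) — synonymous.
Codon 4: UUC (Phe) → UUA (Leu) — missense.
Codon 5: ACU (Thr) → GCU (Ala) — missense.
Codon 6: UUU (Phe) → AUU (Ile) — missense.
Synonymous: 2 of 6.

2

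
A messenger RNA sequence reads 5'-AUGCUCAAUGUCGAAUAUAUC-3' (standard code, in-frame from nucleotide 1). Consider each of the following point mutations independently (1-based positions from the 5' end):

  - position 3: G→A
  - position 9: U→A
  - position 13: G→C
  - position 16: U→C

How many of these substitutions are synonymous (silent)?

Codon 1: AUG (Met) → AUA (Ile) — missense.
Codon 3: AAU (Asn) → AAA (Lys) — missense.
Codon 5: GAA (Glu) → CAA (Gln) — missense.
Codon 6: UAU (Tyr) → CAU (His) — missense.
Synonymous: 0 of 4.

0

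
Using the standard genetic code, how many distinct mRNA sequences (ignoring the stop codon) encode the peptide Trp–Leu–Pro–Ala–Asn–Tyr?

384

Trp: 1 codon.
Leu: 6 codons.
Pro: 4 codons.
Ala: 4 codons.
Asn: 2 codons.
Tyr: 2 codons.
1 × 6 × 4 × 4 × 2 × 2 = 384.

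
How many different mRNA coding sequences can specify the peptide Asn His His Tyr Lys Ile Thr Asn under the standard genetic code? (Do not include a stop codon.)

Asn: 2 codons.
His: 2 codons.
His: 2 codons.
Tyr: 2 codons.
Lys: 2 codons.
Ile: 3 codons.
Thr: 4 codons.
Asn: 2 codons.
2 × 2 × 2 × 2 × 2 × 3 × 4 × 2 = 768.

768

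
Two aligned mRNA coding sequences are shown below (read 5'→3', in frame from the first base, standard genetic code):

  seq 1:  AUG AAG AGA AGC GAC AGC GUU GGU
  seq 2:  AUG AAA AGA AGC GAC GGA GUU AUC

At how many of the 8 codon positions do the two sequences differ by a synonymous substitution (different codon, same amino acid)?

Codon 1: AUG Met / AUG Met — identical.
Codon 2: AAG Lys / AAA Lys — synonymous.
Codon 3: AGA Arg / AGA Arg — identical.
Codon 4: AGC Ser / AGC Ser — identical.
Codon 5: GAC Asp / GAC Asp — identical.
Codon 6: AGC Ser / GGA Gly — nonsynonymous.
Codon 7: GUU Val / GUU Val — identical.
Codon 8: GGU Gly / AUC Ile — nonsynonymous.
Synonymous differences: 1.

1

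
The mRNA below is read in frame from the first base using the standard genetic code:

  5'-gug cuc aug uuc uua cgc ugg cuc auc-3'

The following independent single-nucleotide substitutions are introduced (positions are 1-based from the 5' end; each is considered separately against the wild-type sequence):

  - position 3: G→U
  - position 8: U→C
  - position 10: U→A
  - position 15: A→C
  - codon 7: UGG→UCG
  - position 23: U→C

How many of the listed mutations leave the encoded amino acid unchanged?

Codon 1: GUG (Val) → GUU (Val) — synonymous.
Codon 3: AUG (Met) → ACG (Thr) — missense.
Codon 4: UUC (Phe) → AUC (Ile) — missense.
Codon 5: UUA (Leu) → UUC (Phe) — missense.
Codon 7: UGG (Trp) → UCG (Ser) — missense.
Codon 8: CUC (Leu) → CCC (Pro) — missense.
Synonymous: 1 of 6.

1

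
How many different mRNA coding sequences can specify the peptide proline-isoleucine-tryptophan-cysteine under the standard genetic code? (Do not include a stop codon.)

Pro: 4 codons.
Ile: 3 codons.
Trp: 1 codon.
Cys: 2 codons.
4 × 3 × 1 × 2 = 24.

24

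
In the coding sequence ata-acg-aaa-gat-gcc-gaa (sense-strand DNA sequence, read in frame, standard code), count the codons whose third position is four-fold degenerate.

Codon 1 ATA (Ile): third position 3-fold.
Codon 2 ACG (Thr): third position 4-fold.
Codon 3 AAA (Lys): third position 2-fold.
Codon 4 GAT (Asp): third position 2-fold.
Codon 5 GCC (Ala): third position 4-fold.
Codon 6 GAA (Glu): third position 2-fold.
Four-fold degenerate third positions: 2.

2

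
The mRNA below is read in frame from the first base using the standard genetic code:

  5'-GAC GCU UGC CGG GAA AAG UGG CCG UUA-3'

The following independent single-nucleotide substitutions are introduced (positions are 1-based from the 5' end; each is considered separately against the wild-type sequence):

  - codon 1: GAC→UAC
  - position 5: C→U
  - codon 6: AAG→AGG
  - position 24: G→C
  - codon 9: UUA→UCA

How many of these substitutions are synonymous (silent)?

Codon 1: GAC (Asp) → UAC (Tyr) — missense.
Codon 2: GCU (Ala) → GUU (Val) — missense.
Codon 6: AAG (Lys) → AGG (Arg) — missense.
Codon 8: CCG (Pro) → CCC (Pro) — synonymous.
Codon 9: UUA (Leu) → UCA (Ser) — missense.
Synonymous: 1 of 5.

1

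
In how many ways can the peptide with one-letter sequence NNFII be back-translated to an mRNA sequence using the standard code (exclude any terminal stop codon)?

72

Asn: 2 codons.
Asn: 2 codons.
Phe: 2 codons.
Ile: 3 codons.
Ile: 3 codons.
2 × 2 × 2 × 3 × 3 = 72.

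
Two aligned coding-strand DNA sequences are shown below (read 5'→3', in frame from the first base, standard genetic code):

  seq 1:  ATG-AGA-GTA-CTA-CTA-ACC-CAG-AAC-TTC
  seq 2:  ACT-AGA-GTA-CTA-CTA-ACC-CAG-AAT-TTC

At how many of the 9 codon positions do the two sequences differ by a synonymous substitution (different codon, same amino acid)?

1

Codon 1: ATG Met / ACT Thr — nonsynonymous.
Codon 2: AGA Arg / AGA Arg — identical.
Codon 3: GTA Val / GTA Val — identical.
Codon 4: CTA Leu / CTA Leu — identical.
Codon 5: CTA Leu / CTA Leu — identical.
Codon 6: ACC Thr / ACC Thr — identical.
Codon 7: CAG Gln / CAG Gln — identical.
Codon 8: AAC Asn / AAT Asn — synonymous.
Codon 9: TTC Phe / TTC Phe — identical.
Synonymous differences: 1.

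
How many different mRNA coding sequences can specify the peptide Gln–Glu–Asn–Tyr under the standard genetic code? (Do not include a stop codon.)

16

Gln: 2 codons.
Glu: 2 codons.
Asn: 2 codons.
Tyr: 2 codons.
2 × 2 × 2 × 2 = 16.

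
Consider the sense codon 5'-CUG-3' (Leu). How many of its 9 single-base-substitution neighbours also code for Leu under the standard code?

4

Position 1: UUG → 1 synonymous.
Position 2: none → 0 synonymous.
Position 3: CUU, CUC, CUA → 3 synonymous.
Total: 1 + 0 + 3 = 4.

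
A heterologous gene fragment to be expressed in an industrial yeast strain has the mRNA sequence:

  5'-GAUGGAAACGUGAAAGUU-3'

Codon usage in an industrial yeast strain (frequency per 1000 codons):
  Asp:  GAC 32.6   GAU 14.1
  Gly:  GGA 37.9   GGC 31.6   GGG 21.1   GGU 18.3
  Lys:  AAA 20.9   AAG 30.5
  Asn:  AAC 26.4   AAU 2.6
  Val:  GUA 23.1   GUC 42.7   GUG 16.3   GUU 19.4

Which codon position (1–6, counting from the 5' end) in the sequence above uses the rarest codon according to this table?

Codon 1 GAU (Asp): 14.1 per 1000.
Codon 2 GGA (Gly): 37.9 per 1000.
Codon 3 AAC (Asn): 26.4 per 1000.
Codon 4 GUG (Val): 16.3 per 1000.
Codon 5 AAA (Lys): 20.9 per 1000.
Codon 6 GUU (Val): 19.4 per 1000.
Lowest frequency is 14.1 at codon 1.

1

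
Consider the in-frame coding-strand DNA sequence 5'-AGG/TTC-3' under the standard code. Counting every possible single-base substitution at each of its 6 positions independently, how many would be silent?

3

Codon 1 (AGG, Arg): 2 synonymous substitutions.
Codon 2 (TTC, Phe): 1 synonymous substitution.
Total: 2 + 1 = 3.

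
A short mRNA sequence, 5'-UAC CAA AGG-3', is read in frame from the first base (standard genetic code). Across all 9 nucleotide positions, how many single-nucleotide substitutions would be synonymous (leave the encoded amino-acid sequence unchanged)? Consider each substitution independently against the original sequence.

Codon 1 (UAC, Tyr): 1 synonymous substitution.
Codon 2 (CAA, Gln): 1 synonymous substitution.
Codon 3 (AGG, Arg): 2 synonymous substitutions.
Total: 1 + 1 + 2 = 4.

4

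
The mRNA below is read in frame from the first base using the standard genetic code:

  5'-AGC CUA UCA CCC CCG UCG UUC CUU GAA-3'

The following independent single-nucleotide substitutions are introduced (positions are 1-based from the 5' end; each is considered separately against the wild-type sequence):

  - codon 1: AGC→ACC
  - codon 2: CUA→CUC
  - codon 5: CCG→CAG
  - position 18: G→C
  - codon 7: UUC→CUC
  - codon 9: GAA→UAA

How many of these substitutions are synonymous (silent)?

2

Codon 1: AGC (Ser) → ACC (Thr) — missense.
Codon 2: CUA (Leu) → CUC (Leu) — synonymous.
Codon 5: CCG (Pro) → CAG (Gln) — missense.
Codon 6: UCG (Ser) → UCC (Ser) — synonymous.
Codon 7: UUC (Phe) → CUC (Leu) — missense.
Codon 9: GAA (Glu) → UAA (Stop) — nonsense.
Synonymous: 2 of 6.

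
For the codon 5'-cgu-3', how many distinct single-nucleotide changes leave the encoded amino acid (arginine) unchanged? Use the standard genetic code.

Position 1: none → 0 synonymous.
Position 2: none → 0 synonymous.
Position 3: CGC, CGA, CGG → 3 synonymous.
Total: 0 + 0 + 3 = 3.

3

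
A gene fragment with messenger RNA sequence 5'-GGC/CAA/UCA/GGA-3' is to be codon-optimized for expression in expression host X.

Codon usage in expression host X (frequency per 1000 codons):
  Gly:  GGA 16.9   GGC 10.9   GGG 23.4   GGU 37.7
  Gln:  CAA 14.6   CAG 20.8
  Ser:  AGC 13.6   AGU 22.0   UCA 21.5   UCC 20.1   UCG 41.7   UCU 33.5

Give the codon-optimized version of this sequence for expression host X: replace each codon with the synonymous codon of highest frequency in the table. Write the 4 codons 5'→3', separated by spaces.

GGU CAG UCG GGU

Codon 1 (Gly): best is GGU at 37.7.
Codon 2 (Gln): best is CAG at 20.8.
Codon 3 (Ser): best is UCG at 41.7.
Codon 4 (Gly): best is GGU at 37.7.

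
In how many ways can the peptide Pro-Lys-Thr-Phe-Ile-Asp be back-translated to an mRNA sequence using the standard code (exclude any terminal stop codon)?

384

Pro: 4 codons.
Lys: 2 codons.
Thr: 4 codons.
Phe: 2 codons.
Ile: 3 codons.
Asp: 2 codons.
4 × 2 × 4 × 2 × 3 × 2 = 384.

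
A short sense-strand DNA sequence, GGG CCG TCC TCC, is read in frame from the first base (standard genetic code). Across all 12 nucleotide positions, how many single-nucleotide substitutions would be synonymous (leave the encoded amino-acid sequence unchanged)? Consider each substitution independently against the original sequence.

Codon 1 (GGG, Gly): 3 synonymous substitutions.
Codon 2 (CCG, Pro): 3 synonymous substitutions.
Codon 3 (TCC, Ser): 3 synonymous substitutions.
Codon 4 (TCC, Ser): 3 synonymous substitutions.
Total: 3 + 3 + 3 + 3 = 12.

12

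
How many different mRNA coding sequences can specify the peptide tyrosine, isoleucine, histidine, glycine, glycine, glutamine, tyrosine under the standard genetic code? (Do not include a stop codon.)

768

Tyr: 2 codons.
Ile: 3 codons.
His: 2 codons.
Gly: 4 codons.
Gly: 4 codons.
Gln: 2 codons.
Tyr: 2 codons.
2 × 3 × 2 × 4 × 4 × 2 × 2 = 768.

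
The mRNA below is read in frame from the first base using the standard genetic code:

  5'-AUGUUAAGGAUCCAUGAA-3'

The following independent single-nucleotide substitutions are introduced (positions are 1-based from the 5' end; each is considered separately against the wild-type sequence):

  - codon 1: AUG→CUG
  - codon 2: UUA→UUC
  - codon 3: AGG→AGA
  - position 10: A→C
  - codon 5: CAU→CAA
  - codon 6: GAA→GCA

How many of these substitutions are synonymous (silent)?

1

Codon 1: AUG (Met) → CUG (Leu) — missense.
Codon 2: UUA (Leu) → UUC (Phe) — missense.
Codon 3: AGG (Arg) → AGA (Arg) — synonymous.
Codon 4: AUC (Ile) → CUC (Leu) — missense.
Codon 5: CAU (His) → CAA (Gln) — missense.
Codon 6: GAA (Glu) → GCA (Ala) — missense.
Synonymous: 1 of 6.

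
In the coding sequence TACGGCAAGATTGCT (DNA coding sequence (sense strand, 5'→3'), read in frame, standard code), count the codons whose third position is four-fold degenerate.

Codon 1 TAC (Tyr): third position 2-fold.
Codon 2 GGC (Gly): third position 4-fold.
Codon 3 AAG (Lys): third position 2-fold.
Codon 4 ATT (Ile): third position 3-fold.
Codon 5 GCT (Ala): third position 4-fold.
Four-fold degenerate third positions: 2.

2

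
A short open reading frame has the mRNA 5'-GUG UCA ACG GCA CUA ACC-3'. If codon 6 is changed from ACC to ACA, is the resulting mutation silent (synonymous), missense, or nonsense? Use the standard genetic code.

silent

Position 18 falls in codon 6: ACC → Thr.
After the substitution the codon is ACA → Thr.
Both encode Thr, so the change is synonymous.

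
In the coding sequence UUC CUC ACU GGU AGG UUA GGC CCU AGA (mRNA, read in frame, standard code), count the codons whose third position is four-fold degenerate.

5

Codon 1 UUC (Phe): third position 2-fold.
Codon 2 CUC (Leu): third position 4-fold.
Codon 3 ACU (Thr): third position 4-fold.
Codon 4 GGU (Gly): third position 4-fold.
Codon 5 AGG (Arg): third position 2-fold.
Codon 6 UUA (Leu): third position 2-fold.
Codon 7 GGC (Gly): third position 4-fold.
Codon 8 CCU (Pro): third position 4-fold.
Codon 9 AGA (Arg): third position 2-fold.
Four-fold degenerate third positions: 5.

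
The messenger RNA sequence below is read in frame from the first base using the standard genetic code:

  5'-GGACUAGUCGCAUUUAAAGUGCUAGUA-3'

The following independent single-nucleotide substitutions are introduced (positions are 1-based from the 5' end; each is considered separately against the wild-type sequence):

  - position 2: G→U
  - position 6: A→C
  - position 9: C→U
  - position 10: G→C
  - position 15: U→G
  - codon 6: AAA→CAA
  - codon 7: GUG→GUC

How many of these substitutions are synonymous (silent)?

3

Codon 1: GGA (Gly) → GUA (Val) — missense.
Codon 2: CUA (Leu) → CUC (Leu) — synonymous.
Codon 3: GUC (Val) → GUU (Val) — synonymous.
Codon 4: GCA (Ala) → CCA (Pro) — missense.
Codon 5: UUU (Phe) → UUG (Leu) — missense.
Codon 6: AAA (Lys) → CAA (Gln) — missense.
Codon 7: GUG (Val) → GUC (Val) — synonymous.
Synonymous: 3 of 7.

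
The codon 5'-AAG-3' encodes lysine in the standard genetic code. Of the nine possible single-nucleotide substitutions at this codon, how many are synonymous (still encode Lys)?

1

Position 1: none → 0 synonymous.
Position 2: none → 0 synonymous.
Position 3: AAA → 1 synonymous.
Total: 0 + 0 + 1 = 1.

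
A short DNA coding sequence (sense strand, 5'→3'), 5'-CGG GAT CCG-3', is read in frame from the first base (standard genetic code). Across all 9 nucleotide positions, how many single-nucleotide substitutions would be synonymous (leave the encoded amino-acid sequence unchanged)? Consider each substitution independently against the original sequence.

Codon 1 (CGG, Arg): 4 synonymous substitutions.
Codon 2 (GAT, Asp): 1 synonymous substitution.
Codon 3 (CCG, Pro): 3 synonymous substitutions.
Total: 4 + 1 + 3 = 8.

8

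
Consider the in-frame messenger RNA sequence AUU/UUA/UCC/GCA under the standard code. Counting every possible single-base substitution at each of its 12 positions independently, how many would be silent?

10

Codon 1 (AUU, Ile): 2 synonymous substitutions.
Codon 2 (UUA, Leu): 2 synonymous substitutions.
Codon 3 (UCC, Ser): 3 synonymous substitutions.
Codon 4 (GCA, Ala): 3 synonymous substitutions.
Total: 2 + 2 + 3 + 3 = 10.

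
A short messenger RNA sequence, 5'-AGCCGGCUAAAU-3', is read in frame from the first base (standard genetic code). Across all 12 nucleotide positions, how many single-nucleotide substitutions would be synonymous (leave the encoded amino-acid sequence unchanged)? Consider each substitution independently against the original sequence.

10

Codon 1 (AGC, Ser): 1 synonymous substitution.
Codon 2 (CGG, Arg): 4 synonymous substitutions.
Codon 3 (CUA, Leu): 4 synonymous substitutions.
Codon 4 (AAU, Asn): 1 synonymous substitution.
Total: 1 + 4 + 4 + 1 = 10.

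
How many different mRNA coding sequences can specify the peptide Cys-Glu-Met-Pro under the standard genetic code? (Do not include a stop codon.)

16

Cys: 2 codons.
Glu: 2 codons.
Met: 1 codon.
Pro: 4 codons.
2 × 2 × 1 × 4 = 16.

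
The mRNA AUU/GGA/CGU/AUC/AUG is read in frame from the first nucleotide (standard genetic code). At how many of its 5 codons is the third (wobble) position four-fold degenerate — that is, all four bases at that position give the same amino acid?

Codon 1 AUU (Ile): third position 3-fold.
Codon 2 GGA (Gly): third position 4-fold.
Codon 3 CGU (Arg): third position 4-fold.
Codon 4 AUC (Ile): third position 3-fold.
Codon 5 AUG (Met): third position 1-fold.
Four-fold degenerate third positions: 2.

2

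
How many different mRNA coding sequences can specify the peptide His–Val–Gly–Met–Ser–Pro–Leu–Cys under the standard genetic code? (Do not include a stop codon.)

9216

His: 2 codons.
Val: 4 codons.
Gly: 4 codons.
Met: 1 codon.
Ser: 6 codons.
Pro: 4 codons.
Leu: 6 codons.
Cys: 2 codons.
2 × 4 × 4 × 1 × 6 × 4 × 6 × 2 = 9216.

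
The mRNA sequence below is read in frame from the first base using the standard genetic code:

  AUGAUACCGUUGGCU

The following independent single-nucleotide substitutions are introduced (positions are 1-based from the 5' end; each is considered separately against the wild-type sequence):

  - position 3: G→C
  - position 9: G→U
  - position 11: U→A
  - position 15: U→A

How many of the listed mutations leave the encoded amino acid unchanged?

Codon 1: AUG (Met) → AUC (Ile) — missense.
Codon 3: CCG (Pro) → CCU (Pro) — synonymous.
Codon 4: UUG (Leu) → UAG (Stop) — nonsense.
Codon 5: GCU (Ala) → GCA (Ala) — synonymous.
Synonymous: 2 of 4.

2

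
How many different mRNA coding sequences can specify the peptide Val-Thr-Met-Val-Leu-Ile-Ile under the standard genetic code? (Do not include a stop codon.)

Val: 4 codons.
Thr: 4 codons.
Met: 1 codon.
Val: 4 codons.
Leu: 6 codons.
Ile: 3 codons.
Ile: 3 codons.
4 × 4 × 1 × 4 × 6 × 3 × 3 = 3456.

3456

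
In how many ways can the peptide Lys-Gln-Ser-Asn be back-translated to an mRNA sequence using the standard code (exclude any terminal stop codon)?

Lys: 2 codons.
Gln: 2 codons.
Ser: 6 codons.
Asn: 2 codons.
2 × 2 × 6 × 2 = 48.

48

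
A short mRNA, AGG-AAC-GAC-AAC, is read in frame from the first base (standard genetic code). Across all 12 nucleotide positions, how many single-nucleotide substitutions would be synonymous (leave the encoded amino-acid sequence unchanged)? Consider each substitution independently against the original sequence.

5

Codon 1 (AGG, Arg): 2 synonymous substitutions.
Codon 2 (AAC, Asn): 1 synonymous substitution.
Codon 3 (GAC, Asp): 1 synonymous substitution.
Codon 4 (AAC, Asn): 1 synonymous substitution.
Total: 2 + 1 + 1 + 1 = 5.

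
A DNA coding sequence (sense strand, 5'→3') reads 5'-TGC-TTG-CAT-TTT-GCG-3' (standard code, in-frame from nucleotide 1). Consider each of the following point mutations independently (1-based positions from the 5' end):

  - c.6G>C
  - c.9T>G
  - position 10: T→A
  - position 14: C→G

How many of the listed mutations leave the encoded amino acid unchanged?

0

Codon 2: TTG (Leu) → TTC (Phe) — missense.
Codon 3: CAT (His) → CAG (Gln) — missense.
Codon 4: TTT (Phe) → ATT (Ile) — missense.
Codon 5: GCG (Ala) → GGG (Gly) — missense.
Synonymous: 0 of 4.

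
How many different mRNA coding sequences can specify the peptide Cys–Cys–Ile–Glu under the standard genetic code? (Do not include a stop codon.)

24

Cys: 2 codons.
Cys: 2 codons.
Ile: 3 codons.
Glu: 2 codons.
2 × 2 × 3 × 2 = 24.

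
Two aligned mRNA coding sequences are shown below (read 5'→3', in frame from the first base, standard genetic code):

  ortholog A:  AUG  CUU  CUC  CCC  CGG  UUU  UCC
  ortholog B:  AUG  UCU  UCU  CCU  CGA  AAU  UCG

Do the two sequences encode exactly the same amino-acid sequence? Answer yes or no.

Codon 1: AUG Met / AUG Met — identical.
Codon 2: CUU Leu / UCU Ser — nonsynonymous.
Codon 3: CUC Leu / UCU Ser — nonsynonymous.
Codon 4: CCC Pro / CCU Pro — synonymous.
Codon 5: CGG Arg / CGA Arg — synonymous.
Codon 6: UUU Phe / AAU Asn — nonsynonymous.
Codon 7: UCC Ser / UCG Ser — synonymous.
Nonsynonymous differences: 3 → different protein.

no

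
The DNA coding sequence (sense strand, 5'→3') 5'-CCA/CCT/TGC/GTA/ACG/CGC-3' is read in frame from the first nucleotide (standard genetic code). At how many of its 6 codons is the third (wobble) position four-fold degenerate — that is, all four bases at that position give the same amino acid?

5

Codon 1 CCA (Pro): third position 4-fold.
Codon 2 CCT (Pro): third position 4-fold.
Codon 3 TGC (Cys): third position 2-fold.
Codon 4 GTA (Val): third position 4-fold.
Codon 5 ACG (Thr): third position 4-fold.
Codon 6 CGC (Arg): third position 4-fold.
Four-fold degenerate third positions: 5.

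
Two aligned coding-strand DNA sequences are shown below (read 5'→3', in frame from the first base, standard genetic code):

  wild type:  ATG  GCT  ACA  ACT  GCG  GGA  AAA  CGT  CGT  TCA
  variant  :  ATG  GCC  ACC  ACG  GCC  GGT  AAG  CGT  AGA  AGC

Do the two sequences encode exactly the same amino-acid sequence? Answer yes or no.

yes

Codon 1: ATG Met / ATG Met — identical.
Codon 2: GCT Ala / GCC Ala — synonymous.
Codon 3: ACA Thr / ACC Thr — synonymous.
Codon 4: ACT Thr / ACG Thr — synonymous.
Codon 5: GCG Ala / GCC Ala — synonymous.
Codon 6: GGA Gly / GGT Gly — synonymous.
Codon 7: AAA Lys / AAG Lys — synonymous.
Codon 8: CGT Arg / CGT Arg — identical.
Codon 9: CGT Arg / AGA Arg — synonymous.
Codon 10: TCA Ser / AGC Ser — synonymous.
Nonsynonymous differences: 0 → same protein.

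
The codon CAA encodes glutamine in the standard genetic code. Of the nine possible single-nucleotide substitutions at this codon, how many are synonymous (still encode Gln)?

1

Position 1: none → 0 synonymous.
Position 2: none → 0 synonymous.
Position 3: CAG → 1 synonymous.
Total: 0 + 0 + 1 = 1.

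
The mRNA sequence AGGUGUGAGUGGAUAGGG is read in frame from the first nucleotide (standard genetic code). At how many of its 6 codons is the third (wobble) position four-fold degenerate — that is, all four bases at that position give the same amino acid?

Codon 1 AGG (Arg): third position 2-fold.
Codon 2 UGU (Cys): third position 2-fold.
Codon 3 GAG (Glu): third position 2-fold.
Codon 4 UGG (Trp): third position 1-fold.
Codon 5 AUA (Ile): third position 3-fold.
Codon 6 GGG (Gly): third position 4-fold.
Four-fold degenerate third positions: 1.

1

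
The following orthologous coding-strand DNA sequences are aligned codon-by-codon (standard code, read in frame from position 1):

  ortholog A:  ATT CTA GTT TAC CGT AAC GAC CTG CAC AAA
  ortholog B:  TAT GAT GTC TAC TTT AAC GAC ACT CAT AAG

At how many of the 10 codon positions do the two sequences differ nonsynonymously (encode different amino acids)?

4

Codon 1: ATT Ile / TAT Tyr — nonsynonymous.
Codon 2: CTA Leu / GAT Asp — nonsynonymous.
Codon 3: GTT Val / GTC Val — synonymous.
Codon 4: TAC Tyr / TAC Tyr — identical.
Codon 5: CGT Arg / TTT Phe — nonsynonymous.
Codon 6: AAC Asn / AAC Asn — identical.
Codon 7: GAC Asp / GAC Asp — identical.
Codon 8: CTG Leu / ACT Thr — nonsynonymous.
Codon 9: CAC His / CAT His — synonymous.
Codon 10: AAA Lys / AAG Lys — synonymous.
Nonsynonymous differences: 4.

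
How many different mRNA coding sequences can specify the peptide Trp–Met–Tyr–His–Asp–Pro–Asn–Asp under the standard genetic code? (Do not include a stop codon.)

128

Trp: 1 codon.
Met: 1 codon.
Tyr: 2 codons.
His: 2 codons.
Asp: 2 codons.
Pro: 4 codons.
Asn: 2 codons.
Asp: 2 codons.
1 × 1 × 2 × 2 × 2 × 4 × 2 × 2 = 128.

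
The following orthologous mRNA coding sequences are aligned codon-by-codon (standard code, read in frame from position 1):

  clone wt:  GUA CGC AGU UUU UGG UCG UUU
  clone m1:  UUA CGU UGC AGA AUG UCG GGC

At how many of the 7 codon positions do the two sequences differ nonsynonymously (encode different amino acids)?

Codon 1: GUA Val / UUA Leu — nonsynonymous.
Codon 2: CGC Arg / CGU Arg — synonymous.
Codon 3: AGU Ser / UGC Cys — nonsynonymous.
Codon 4: UUU Phe / AGA Arg — nonsynonymous.
Codon 5: UGG Trp / AUG Met — nonsynonymous.
Codon 6: UCG Ser / UCG Ser — identical.
Codon 7: UUU Phe / GGC Gly — nonsynonymous.
Nonsynonymous differences: 5.

5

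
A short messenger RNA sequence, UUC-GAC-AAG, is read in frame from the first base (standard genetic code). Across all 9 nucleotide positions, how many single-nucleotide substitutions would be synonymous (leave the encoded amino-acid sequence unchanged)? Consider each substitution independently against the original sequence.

3

Codon 1 (UUC, Phe): 1 synonymous substitution.
Codon 2 (GAC, Asp): 1 synonymous substitution.
Codon 3 (AAG, Lys): 1 synonymous substitution.
Total: 1 + 1 + 1 = 3.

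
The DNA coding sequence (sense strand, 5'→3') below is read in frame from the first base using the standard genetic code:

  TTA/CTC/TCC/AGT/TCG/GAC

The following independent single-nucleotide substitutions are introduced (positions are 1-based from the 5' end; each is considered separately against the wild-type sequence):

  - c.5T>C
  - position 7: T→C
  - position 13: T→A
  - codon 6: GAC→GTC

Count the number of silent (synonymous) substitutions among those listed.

Codon 2: CTC (Leu) → CCC (Pro) — missense.
Codon 3: TCC (Ser) → CCC (Pro) — missense.
Codon 5: TCG (Ser) → ACG (Thr) — missense.
Codon 6: GAC (Asp) → GTC (Val) — missense.
Synonymous: 0 of 4.

0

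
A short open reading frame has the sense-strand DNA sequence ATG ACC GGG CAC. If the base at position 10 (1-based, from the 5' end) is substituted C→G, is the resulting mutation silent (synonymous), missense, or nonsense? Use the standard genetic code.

missense

Position 10 falls in codon 4: CAC → His.
After the substitution the codon is GAC → Asp.
His ≠ Asp, so this is a missense mutation.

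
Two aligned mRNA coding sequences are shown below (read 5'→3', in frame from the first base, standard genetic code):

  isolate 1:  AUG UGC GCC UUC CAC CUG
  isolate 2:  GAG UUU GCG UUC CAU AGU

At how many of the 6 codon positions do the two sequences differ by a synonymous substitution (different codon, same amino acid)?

Codon 1: AUG Met / GAG Glu — nonsynonymous.
Codon 2: UGC Cys / UUU Phe — nonsynonymous.
Codon 3: GCC Ala / GCG Ala — synonymous.
Codon 4: UUC Phe / UUC Phe — identical.
Codon 5: CAC His / CAU His — synonymous.
Codon 6: CUG Leu / AGU Ser — nonsynonymous.
Synonymous differences: 2.

2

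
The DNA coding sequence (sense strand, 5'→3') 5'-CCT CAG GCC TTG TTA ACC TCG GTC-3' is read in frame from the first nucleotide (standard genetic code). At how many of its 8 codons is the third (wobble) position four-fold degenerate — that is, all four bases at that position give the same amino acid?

5

Codon 1 CCT (Pro): third position 4-fold.
Codon 2 CAG (Gln): third position 2-fold.
Codon 3 GCC (Ala): third position 4-fold.
Codon 4 TTG (Leu): third position 2-fold.
Codon 5 TTA (Leu): third position 2-fold.
Codon 6 ACC (Thr): third position 4-fold.
Codon 7 TCG (Ser): third position 4-fold.
Codon 8 GTC (Val): third position 4-fold.
Four-fold degenerate third positions: 5.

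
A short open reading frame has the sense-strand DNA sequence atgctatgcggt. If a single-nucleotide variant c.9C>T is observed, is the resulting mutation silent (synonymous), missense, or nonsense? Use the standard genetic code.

Position 9 falls in codon 3: TGC → Cys.
After the substitution the codon is TGT → Cys.
Both encode Cys, so the change is synonymous.

silent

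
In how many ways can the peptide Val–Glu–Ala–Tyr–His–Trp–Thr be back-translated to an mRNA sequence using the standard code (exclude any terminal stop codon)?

Val: 4 codons.
Glu: 2 codons.
Ala: 4 codons.
Tyr: 2 codons.
His: 2 codons.
Trp: 1 codon.
Thr: 4 codons.
4 × 2 × 4 × 2 × 2 × 1 × 4 = 512.

512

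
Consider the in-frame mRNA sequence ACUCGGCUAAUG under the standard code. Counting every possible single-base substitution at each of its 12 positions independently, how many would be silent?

11

Codon 1 (ACU, Thr): 3 synonymous substitutions.
Codon 2 (CGG, Arg): 4 synonymous substitutions.
Codon 3 (CUA, Leu): 4 synonymous substitutions.
Codon 4 (AUG, Met): 0 synonymous substitutions.
Total: 3 + 4 + 4 + 0 = 11.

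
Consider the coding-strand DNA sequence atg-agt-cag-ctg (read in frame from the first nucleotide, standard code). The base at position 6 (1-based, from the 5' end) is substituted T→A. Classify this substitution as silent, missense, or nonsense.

missense

Position 6 falls in codon 2: AGT → Ser.
After the substitution the codon is AGA → Arg.
Ser ≠ Arg, so this is a missense mutation.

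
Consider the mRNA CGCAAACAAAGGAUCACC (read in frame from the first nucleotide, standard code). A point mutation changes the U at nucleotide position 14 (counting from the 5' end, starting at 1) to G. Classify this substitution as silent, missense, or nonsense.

Position 14 falls in codon 5: AUC → Ile.
After the substitution the codon is AGC → Ser.
Ile ≠ Ser, so this is a missense mutation.

missense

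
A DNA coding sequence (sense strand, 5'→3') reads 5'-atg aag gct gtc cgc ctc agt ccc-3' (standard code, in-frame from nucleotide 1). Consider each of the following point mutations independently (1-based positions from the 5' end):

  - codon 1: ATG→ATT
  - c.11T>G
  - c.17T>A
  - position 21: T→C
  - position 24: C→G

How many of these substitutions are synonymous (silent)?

2

Codon 1: ATG (Met) → ATT (Ile) — missense.
Codon 4: GTC (Val) → GGC (Gly) — missense.
Codon 6: CTC (Leu) → CAC (His) — missense.
Codon 7: AGT (Ser) → AGC (Ser) — synonymous.
Codon 8: CCC (Pro) → CCG (Pro) — synonymous.
Synonymous: 2 of 5.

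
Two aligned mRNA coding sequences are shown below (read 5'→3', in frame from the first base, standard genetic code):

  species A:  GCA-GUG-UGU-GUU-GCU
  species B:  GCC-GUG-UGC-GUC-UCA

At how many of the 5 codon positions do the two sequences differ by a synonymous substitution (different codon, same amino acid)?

3

Codon 1: GCA Ala / GCC Ala — synonymous.
Codon 2: GUG Val / GUG Val — identical.
Codon 3: UGU Cys / UGC Cys — synonymous.
Codon 4: GUU Val / GUC Val — synonymous.
Codon 5: GCU Ala / UCA Ser — nonsynonymous.
Synonymous differences: 3.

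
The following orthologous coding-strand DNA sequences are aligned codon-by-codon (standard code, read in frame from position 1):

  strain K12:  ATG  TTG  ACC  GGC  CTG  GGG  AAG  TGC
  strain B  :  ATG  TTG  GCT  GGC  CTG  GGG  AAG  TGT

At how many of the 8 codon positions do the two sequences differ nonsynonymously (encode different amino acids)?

Codon 1: ATG Met / ATG Met — identical.
Codon 2: TTG Leu / TTG Leu — identical.
Codon 3: ACC Thr / GCT Ala — nonsynonymous.
Codon 4: GGC Gly / GGC Gly — identical.
Codon 5: CTG Leu / CTG Leu — identical.
Codon 6: GGG Gly / GGG Gly — identical.
Codon 7: AAG Lys / AAG Lys — identical.
Codon 8: TGC Cys / TGT Cys — synonymous.
Nonsynonymous differences: 1.

1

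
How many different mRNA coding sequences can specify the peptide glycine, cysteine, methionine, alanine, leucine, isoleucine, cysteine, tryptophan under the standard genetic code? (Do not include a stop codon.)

Gly: 4 codons.
Cys: 2 codons.
Met: 1 codon.
Ala: 4 codons.
Leu: 6 codons.
Ile: 3 codons.
Cys: 2 codons.
Trp: 1 codon.
4 × 2 × 1 × 4 × 6 × 3 × 2 × 1 = 1152.

1152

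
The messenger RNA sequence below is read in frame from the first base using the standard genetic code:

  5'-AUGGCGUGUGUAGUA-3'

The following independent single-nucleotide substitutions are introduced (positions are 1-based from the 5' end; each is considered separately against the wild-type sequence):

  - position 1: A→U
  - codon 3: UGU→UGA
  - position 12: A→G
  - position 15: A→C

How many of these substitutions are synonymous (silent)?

2

Codon 1: AUG (Met) → UUG (Leu) — missense.
Codon 3: UGU (Cys) → UGA (Stop) — nonsense.
Codon 4: GUA (Val) → GUG (Val) — synonymous.
Codon 5: GUA (Val) → GUC (Val) — synonymous.
Synonymous: 2 of 4.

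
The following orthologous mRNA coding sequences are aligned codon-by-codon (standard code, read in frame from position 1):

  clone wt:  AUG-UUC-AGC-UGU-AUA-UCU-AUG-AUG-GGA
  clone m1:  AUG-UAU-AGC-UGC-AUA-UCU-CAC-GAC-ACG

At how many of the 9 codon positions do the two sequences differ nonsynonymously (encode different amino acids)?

Codon 1: AUG Met / AUG Met — identical.
Codon 2: UUC Phe / UAU Tyr — nonsynonymous.
Codon 3: AGC Ser / AGC Ser — identical.
Codon 4: UGU Cys / UGC Cys — synonymous.
Codon 5: AUA Ile / AUA Ile — identical.
Codon 6: UCU Ser / UCU Ser — identical.
Codon 7: AUG Met / CAC His — nonsynonymous.
Codon 8: AUG Met / GAC Asp — nonsynonymous.
Codon 9: GGA Gly / ACG Thr — nonsynonymous.
Nonsynonymous differences: 4.

4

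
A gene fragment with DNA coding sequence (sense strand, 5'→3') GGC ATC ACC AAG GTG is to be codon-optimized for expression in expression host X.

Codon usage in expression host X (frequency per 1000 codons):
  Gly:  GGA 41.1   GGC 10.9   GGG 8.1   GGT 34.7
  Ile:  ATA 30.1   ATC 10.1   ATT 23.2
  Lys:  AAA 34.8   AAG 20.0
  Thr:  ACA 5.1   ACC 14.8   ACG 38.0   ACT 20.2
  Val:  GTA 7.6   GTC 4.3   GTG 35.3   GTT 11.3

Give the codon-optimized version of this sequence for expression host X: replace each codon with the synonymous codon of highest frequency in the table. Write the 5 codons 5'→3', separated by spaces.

GGA ATA ACG AAA GTG

Codon 1 (Gly): best is GGA at 41.1.
Codon 2 (Ile): best is ATA at 30.1.
Codon 3 (Thr): best is ACG at 38.0.
Codon 4 (Lys): best is AAA at 34.8.
Codon 5 (Val): best is GTG at 35.3.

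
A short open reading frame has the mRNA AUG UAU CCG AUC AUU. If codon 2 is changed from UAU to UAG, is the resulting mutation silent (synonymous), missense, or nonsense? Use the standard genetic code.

nonsense

Position 6 falls in codon 2: UAU → Tyr.
After the substitution the codon is UAG → Stop.
The new codon is a stop codon, so this is a nonsense mutation.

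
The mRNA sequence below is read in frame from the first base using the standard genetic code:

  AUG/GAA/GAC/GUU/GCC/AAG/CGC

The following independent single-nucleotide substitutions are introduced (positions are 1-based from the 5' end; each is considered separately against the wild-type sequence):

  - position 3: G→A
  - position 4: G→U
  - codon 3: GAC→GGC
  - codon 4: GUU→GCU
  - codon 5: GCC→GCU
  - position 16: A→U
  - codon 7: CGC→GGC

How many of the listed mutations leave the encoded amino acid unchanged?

1

Codon 1: AUG (Met) → AUA (Ile) — missense.
Codon 2: GAA (Glu) → UAA (Stop) — nonsense.
Codon 3: GAC (Asp) → GGC (Gly) — missense.
Codon 4: GUU (Val) → GCU (Ala) — missense.
Codon 5: GCC (Ala) → GCU (Ala) — synonymous.
Codon 6: AAG (Lys) → UAG (Stop) — nonsense.
Codon 7: CGC (Arg) → GGC (Gly) — missense.
Synonymous: 1 of 7.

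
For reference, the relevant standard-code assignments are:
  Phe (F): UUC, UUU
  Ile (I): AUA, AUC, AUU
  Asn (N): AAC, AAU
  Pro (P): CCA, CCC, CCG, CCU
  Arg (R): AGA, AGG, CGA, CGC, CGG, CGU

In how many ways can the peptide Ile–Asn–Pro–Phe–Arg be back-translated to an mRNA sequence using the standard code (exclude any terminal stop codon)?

Ile: 3 codons.
Asn: 2 codons.
Pro: 4 codons.
Phe: 2 codons.
Arg: 6 codons.
3 × 2 × 4 × 2 × 6 = 288.

288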